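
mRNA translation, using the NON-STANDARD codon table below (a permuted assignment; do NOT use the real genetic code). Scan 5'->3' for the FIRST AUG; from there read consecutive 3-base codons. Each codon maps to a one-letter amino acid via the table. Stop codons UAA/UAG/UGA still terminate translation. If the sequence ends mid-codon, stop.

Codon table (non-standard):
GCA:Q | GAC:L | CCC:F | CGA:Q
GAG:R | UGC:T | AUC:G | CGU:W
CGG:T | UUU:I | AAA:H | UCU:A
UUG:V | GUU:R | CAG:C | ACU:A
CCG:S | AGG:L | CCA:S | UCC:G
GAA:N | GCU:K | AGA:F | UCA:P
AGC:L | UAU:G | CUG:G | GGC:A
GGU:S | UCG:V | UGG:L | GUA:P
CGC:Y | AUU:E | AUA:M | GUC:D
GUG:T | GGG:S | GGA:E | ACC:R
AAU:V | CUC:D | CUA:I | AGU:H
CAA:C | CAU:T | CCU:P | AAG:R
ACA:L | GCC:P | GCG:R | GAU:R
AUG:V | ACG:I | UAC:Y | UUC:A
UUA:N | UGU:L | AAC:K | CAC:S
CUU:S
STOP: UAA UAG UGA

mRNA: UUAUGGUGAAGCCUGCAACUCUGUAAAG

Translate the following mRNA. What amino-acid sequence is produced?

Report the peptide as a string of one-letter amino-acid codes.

Answer: VTRPQAG

Derivation:
start AUG at pos 2
pos 2: AUG -> V; peptide=V
pos 5: GUG -> T; peptide=VT
pos 8: AAG -> R; peptide=VTR
pos 11: CCU -> P; peptide=VTRP
pos 14: GCA -> Q; peptide=VTRPQ
pos 17: ACU -> A; peptide=VTRPQA
pos 20: CUG -> G; peptide=VTRPQAG
pos 23: UAA -> STOP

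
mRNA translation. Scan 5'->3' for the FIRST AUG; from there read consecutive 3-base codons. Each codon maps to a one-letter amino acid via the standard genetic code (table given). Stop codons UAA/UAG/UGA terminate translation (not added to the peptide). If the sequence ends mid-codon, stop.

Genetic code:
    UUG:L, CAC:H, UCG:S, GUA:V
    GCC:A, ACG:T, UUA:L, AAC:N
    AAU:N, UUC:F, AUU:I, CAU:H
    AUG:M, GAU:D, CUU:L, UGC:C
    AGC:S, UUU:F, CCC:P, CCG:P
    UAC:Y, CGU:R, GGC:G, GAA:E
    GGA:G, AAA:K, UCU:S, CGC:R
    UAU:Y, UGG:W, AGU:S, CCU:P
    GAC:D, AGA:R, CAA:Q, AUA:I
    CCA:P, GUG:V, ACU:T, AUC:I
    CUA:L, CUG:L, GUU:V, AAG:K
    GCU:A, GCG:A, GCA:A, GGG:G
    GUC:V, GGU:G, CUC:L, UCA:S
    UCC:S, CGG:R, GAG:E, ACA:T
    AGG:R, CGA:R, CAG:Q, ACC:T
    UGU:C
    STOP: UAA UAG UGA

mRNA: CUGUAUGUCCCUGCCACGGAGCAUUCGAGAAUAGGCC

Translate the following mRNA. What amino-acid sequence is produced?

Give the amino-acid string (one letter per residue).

Answer: MSLPRSIRE

Derivation:
start AUG at pos 4
pos 4: AUG -> M; peptide=M
pos 7: UCC -> S; peptide=MS
pos 10: CUG -> L; peptide=MSL
pos 13: CCA -> P; peptide=MSLP
pos 16: CGG -> R; peptide=MSLPR
pos 19: AGC -> S; peptide=MSLPRS
pos 22: AUU -> I; peptide=MSLPRSI
pos 25: CGA -> R; peptide=MSLPRSIR
pos 28: GAA -> E; peptide=MSLPRSIRE
pos 31: UAG -> STOP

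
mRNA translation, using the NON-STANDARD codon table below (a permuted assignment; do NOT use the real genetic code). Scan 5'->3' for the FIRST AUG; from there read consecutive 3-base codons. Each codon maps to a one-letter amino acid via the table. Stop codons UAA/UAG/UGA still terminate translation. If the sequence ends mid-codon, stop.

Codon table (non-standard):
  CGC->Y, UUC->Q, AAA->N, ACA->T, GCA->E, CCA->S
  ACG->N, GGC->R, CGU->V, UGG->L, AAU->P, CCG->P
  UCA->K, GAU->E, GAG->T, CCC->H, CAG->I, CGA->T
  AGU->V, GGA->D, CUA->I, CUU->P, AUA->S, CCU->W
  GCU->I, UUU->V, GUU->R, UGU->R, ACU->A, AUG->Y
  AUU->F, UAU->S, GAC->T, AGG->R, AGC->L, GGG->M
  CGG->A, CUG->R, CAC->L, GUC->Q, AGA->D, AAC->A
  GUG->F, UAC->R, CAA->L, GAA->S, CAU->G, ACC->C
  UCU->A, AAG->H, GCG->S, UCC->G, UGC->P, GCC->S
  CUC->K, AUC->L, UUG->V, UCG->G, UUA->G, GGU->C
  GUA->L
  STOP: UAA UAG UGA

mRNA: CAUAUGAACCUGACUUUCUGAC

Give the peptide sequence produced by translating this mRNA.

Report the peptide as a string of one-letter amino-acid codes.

start AUG at pos 3
pos 3: AUG -> Y; peptide=Y
pos 6: AAC -> A; peptide=YA
pos 9: CUG -> R; peptide=YAR
pos 12: ACU -> A; peptide=YARA
pos 15: UUC -> Q; peptide=YARAQ
pos 18: UGA -> STOP

Answer: YARAQ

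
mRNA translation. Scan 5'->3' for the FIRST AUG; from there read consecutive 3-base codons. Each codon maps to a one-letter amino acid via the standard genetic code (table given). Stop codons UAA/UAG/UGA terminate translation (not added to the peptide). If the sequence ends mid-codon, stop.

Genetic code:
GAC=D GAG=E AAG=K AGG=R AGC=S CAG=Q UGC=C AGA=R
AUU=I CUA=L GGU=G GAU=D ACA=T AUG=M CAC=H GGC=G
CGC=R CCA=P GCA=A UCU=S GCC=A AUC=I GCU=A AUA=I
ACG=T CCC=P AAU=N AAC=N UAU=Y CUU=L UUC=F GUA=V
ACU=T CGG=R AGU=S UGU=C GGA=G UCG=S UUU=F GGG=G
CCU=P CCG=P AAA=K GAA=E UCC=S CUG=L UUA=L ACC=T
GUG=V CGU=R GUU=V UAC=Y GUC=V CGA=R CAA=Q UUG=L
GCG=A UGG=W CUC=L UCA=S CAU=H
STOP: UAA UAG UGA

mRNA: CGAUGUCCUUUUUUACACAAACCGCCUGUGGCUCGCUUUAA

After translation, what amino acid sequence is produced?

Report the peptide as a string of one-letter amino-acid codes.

start AUG at pos 2
pos 2: AUG -> M; peptide=M
pos 5: UCC -> S; peptide=MS
pos 8: UUU -> F; peptide=MSF
pos 11: UUU -> F; peptide=MSFF
pos 14: ACA -> T; peptide=MSFFT
pos 17: CAA -> Q; peptide=MSFFTQ
pos 20: ACC -> T; peptide=MSFFTQT
pos 23: GCC -> A; peptide=MSFFTQTA
pos 26: UGU -> C; peptide=MSFFTQTAC
pos 29: GGC -> G; peptide=MSFFTQTACG
pos 32: UCG -> S; peptide=MSFFTQTACGS
pos 35: CUU -> L; peptide=MSFFTQTACGSL
pos 38: UAA -> STOP

Answer: MSFFTQTACGSL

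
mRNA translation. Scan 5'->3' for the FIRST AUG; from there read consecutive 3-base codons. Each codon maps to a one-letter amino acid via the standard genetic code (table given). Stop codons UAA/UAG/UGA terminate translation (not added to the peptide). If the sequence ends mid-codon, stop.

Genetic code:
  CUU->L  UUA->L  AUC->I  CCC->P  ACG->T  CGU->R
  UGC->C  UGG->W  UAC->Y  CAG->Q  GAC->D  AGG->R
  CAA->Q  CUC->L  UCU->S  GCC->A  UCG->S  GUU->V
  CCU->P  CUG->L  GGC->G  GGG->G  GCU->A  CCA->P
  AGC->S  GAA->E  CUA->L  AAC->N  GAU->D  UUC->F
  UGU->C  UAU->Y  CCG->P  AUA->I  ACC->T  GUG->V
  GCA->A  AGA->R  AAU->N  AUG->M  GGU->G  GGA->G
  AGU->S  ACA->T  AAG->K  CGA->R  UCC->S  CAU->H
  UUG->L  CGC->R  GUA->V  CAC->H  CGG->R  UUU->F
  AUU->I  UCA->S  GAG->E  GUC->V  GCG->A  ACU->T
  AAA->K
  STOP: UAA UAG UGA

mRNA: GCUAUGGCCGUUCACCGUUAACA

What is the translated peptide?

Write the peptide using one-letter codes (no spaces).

Answer: MAVHR

Derivation:
start AUG at pos 3
pos 3: AUG -> M; peptide=M
pos 6: GCC -> A; peptide=MA
pos 9: GUU -> V; peptide=MAV
pos 12: CAC -> H; peptide=MAVH
pos 15: CGU -> R; peptide=MAVHR
pos 18: UAA -> STOP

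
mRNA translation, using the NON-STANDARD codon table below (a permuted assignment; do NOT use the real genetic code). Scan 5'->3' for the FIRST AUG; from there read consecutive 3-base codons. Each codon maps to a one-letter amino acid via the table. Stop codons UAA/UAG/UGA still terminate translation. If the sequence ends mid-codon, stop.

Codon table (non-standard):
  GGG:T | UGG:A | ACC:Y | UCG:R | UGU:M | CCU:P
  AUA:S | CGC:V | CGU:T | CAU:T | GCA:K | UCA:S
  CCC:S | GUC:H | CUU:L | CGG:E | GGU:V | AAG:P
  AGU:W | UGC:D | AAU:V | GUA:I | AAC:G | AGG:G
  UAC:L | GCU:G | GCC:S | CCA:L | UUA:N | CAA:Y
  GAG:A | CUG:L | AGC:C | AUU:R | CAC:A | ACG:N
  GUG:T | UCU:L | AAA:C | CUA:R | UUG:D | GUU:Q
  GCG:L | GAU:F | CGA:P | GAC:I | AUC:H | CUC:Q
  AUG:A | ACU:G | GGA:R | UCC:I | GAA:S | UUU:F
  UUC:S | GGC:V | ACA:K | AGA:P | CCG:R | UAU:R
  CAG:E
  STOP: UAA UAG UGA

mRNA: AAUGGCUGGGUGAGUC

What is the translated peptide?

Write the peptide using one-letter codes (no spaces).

start AUG at pos 1
pos 1: AUG -> A; peptide=A
pos 4: GCU -> G; peptide=AG
pos 7: GGG -> T; peptide=AGT
pos 10: UGA -> STOP

Answer: AGT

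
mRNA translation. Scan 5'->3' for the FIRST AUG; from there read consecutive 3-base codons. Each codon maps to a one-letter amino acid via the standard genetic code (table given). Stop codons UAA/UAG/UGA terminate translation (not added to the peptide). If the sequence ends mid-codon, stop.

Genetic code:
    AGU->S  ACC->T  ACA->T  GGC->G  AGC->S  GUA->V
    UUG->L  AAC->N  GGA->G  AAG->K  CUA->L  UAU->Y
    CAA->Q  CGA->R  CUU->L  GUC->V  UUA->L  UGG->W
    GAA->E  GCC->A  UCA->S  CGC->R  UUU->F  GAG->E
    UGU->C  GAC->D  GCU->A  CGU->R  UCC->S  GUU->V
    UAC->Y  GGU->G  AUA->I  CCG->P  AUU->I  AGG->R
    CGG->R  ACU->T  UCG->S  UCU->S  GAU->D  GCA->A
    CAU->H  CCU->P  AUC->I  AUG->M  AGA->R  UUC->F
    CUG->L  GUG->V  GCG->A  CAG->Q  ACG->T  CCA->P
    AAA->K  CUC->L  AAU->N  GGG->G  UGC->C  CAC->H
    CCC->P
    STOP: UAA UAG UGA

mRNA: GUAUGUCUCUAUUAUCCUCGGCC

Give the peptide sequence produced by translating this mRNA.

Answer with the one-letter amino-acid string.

Answer: MSLLSSA

Derivation:
start AUG at pos 2
pos 2: AUG -> M; peptide=M
pos 5: UCU -> S; peptide=MS
pos 8: CUA -> L; peptide=MSL
pos 11: UUA -> L; peptide=MSLL
pos 14: UCC -> S; peptide=MSLLS
pos 17: UCG -> S; peptide=MSLLSS
pos 20: GCC -> A; peptide=MSLLSSA
pos 23: only 0 nt remain (<3), stop (end of mRNA)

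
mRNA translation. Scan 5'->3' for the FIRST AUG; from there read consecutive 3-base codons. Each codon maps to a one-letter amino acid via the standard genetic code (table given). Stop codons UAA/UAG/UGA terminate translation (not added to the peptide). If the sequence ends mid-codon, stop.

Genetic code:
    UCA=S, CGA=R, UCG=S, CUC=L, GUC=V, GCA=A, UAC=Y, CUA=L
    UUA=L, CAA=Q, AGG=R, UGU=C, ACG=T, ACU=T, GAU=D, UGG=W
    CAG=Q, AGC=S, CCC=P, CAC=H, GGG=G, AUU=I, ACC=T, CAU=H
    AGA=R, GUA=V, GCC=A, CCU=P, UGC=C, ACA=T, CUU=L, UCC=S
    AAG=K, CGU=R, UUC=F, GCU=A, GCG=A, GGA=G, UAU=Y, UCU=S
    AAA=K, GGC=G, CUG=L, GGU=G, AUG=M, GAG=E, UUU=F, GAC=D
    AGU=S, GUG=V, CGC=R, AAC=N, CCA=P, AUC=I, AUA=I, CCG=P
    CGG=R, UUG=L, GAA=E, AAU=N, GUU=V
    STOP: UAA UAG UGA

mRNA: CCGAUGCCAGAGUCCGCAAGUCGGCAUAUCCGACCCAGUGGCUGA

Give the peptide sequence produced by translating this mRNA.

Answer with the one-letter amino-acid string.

Answer: MPESASRHIRPSG

Derivation:
start AUG at pos 3
pos 3: AUG -> M; peptide=M
pos 6: CCA -> P; peptide=MP
pos 9: GAG -> E; peptide=MPE
pos 12: UCC -> S; peptide=MPES
pos 15: GCA -> A; peptide=MPESA
pos 18: AGU -> S; peptide=MPESAS
pos 21: CGG -> R; peptide=MPESASR
pos 24: CAU -> H; peptide=MPESASRH
pos 27: AUC -> I; peptide=MPESASRHI
pos 30: CGA -> R; peptide=MPESASRHIR
pos 33: CCC -> P; peptide=MPESASRHIRP
pos 36: AGU -> S; peptide=MPESASRHIRPS
pos 39: GGC -> G; peptide=MPESASRHIRPSG
pos 42: UGA -> STOP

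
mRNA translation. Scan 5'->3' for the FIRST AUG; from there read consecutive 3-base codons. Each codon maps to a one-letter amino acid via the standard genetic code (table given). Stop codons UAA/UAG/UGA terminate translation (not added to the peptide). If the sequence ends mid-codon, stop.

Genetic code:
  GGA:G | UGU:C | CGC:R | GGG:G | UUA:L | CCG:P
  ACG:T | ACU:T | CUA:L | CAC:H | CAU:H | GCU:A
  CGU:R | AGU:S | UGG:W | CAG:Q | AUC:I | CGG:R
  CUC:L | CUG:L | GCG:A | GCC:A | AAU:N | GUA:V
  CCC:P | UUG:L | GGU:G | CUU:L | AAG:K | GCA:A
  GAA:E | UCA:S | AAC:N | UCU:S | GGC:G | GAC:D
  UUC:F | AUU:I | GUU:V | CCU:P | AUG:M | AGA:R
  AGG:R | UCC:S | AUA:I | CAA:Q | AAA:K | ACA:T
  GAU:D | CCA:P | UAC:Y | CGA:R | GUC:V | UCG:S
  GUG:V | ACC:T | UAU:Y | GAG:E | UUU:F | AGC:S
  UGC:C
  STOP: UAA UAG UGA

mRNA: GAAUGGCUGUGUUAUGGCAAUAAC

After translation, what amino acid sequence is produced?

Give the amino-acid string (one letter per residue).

Answer: MAVLWQ

Derivation:
start AUG at pos 2
pos 2: AUG -> M; peptide=M
pos 5: GCU -> A; peptide=MA
pos 8: GUG -> V; peptide=MAV
pos 11: UUA -> L; peptide=MAVL
pos 14: UGG -> W; peptide=MAVLW
pos 17: CAA -> Q; peptide=MAVLWQ
pos 20: UAA -> STOP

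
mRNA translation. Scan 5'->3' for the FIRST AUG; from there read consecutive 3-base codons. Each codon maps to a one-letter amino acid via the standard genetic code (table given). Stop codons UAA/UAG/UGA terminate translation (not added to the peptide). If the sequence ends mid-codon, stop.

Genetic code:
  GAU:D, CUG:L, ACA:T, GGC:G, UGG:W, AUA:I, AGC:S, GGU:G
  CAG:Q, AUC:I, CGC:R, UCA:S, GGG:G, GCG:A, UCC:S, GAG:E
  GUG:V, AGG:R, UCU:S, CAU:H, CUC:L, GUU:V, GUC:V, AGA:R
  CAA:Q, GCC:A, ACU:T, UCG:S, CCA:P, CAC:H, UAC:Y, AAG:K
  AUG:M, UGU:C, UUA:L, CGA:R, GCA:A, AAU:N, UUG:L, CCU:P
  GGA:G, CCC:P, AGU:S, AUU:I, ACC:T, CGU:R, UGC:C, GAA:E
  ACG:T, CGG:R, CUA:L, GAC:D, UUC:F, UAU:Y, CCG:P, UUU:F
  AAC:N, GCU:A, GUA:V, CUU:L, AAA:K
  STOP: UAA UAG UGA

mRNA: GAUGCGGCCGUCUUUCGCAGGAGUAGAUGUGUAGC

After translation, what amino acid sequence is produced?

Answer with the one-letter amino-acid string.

start AUG at pos 1
pos 1: AUG -> M; peptide=M
pos 4: CGG -> R; peptide=MR
pos 7: CCG -> P; peptide=MRP
pos 10: UCU -> S; peptide=MRPS
pos 13: UUC -> F; peptide=MRPSF
pos 16: GCA -> A; peptide=MRPSFA
pos 19: GGA -> G; peptide=MRPSFAG
pos 22: GUA -> V; peptide=MRPSFAGV
pos 25: GAU -> D; peptide=MRPSFAGVD
pos 28: GUG -> V; peptide=MRPSFAGVDV
pos 31: UAG -> STOP

Answer: MRPSFAGVDV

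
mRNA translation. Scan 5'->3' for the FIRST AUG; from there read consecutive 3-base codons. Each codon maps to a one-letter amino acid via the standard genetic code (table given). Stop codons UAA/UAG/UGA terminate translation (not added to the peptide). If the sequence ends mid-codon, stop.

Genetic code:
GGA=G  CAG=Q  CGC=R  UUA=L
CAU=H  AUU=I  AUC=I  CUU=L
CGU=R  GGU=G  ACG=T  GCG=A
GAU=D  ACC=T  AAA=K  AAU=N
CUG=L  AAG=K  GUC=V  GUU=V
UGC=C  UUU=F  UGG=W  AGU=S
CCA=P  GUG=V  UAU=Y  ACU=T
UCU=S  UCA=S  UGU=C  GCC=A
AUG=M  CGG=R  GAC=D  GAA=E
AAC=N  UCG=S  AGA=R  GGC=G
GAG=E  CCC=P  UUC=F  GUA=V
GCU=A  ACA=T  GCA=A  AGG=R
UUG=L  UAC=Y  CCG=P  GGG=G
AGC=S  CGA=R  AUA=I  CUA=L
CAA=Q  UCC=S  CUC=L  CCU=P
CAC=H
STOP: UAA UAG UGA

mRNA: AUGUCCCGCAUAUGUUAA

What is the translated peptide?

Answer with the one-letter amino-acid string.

Answer: MSRIC

Derivation:
start AUG at pos 0
pos 0: AUG -> M; peptide=M
pos 3: UCC -> S; peptide=MS
pos 6: CGC -> R; peptide=MSR
pos 9: AUA -> I; peptide=MSRI
pos 12: UGU -> C; peptide=MSRIC
pos 15: UAA -> STOP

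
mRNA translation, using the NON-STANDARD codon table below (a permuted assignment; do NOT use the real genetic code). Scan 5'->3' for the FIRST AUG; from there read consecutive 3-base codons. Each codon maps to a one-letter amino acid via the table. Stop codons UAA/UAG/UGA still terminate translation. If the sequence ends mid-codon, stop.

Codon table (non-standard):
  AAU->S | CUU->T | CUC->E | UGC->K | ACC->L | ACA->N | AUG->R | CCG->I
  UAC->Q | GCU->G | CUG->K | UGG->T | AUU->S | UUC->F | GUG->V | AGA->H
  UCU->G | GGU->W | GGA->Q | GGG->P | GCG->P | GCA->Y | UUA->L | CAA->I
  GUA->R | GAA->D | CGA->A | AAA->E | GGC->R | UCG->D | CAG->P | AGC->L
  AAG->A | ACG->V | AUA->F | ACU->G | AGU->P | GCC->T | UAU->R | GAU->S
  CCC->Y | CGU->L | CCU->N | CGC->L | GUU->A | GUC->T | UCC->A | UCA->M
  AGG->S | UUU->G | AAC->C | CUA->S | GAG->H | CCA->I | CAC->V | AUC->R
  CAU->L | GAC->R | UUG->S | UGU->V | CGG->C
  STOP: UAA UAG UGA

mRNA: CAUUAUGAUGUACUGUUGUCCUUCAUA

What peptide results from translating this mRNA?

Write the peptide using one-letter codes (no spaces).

Answer: RRQVVNM

Derivation:
start AUG at pos 4
pos 4: AUG -> R; peptide=R
pos 7: AUG -> R; peptide=RR
pos 10: UAC -> Q; peptide=RRQ
pos 13: UGU -> V; peptide=RRQV
pos 16: UGU -> V; peptide=RRQVV
pos 19: CCU -> N; peptide=RRQVVN
pos 22: UCA -> M; peptide=RRQVVNM
pos 25: only 2 nt remain (<3), stop (end of mRNA)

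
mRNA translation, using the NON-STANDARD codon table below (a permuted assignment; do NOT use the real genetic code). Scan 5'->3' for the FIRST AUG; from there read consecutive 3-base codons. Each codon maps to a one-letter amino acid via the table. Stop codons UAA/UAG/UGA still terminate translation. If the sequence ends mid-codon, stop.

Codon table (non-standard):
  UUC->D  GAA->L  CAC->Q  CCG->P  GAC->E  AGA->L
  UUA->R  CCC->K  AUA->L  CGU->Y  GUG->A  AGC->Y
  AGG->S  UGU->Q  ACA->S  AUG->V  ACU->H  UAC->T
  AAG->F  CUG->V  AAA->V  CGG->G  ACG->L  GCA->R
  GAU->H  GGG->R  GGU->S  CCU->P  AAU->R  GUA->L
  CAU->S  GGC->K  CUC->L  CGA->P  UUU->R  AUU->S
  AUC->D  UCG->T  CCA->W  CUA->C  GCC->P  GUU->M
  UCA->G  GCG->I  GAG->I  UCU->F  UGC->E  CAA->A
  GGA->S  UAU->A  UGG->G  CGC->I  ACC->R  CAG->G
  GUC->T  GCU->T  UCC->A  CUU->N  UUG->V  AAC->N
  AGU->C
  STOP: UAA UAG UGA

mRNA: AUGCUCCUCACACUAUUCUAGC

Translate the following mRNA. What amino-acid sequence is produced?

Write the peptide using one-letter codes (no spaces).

start AUG at pos 0
pos 0: AUG -> V; peptide=V
pos 3: CUC -> L; peptide=VL
pos 6: CUC -> L; peptide=VLL
pos 9: ACA -> S; peptide=VLLS
pos 12: CUA -> C; peptide=VLLSC
pos 15: UUC -> D; peptide=VLLSCD
pos 18: UAG -> STOP

Answer: VLLSCD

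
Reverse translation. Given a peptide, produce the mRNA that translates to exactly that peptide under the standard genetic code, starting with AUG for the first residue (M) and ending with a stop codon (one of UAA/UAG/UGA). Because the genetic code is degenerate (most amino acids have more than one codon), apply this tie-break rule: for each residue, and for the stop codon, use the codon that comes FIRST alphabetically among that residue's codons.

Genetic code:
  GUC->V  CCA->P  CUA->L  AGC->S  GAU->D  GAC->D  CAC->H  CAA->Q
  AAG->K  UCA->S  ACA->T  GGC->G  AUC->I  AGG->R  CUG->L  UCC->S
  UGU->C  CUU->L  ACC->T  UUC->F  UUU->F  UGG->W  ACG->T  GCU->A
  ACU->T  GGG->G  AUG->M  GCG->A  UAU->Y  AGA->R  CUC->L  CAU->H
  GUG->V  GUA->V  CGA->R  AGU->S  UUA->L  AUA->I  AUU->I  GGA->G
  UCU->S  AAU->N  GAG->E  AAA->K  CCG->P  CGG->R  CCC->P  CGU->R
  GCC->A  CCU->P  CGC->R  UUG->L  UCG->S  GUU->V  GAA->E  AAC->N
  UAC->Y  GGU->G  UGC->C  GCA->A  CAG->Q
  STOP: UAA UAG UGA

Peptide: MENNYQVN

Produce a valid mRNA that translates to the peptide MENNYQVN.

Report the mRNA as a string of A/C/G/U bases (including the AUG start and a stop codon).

residue 1: M -> AUG (start codon)
residue 2: E codons sorted = GAA,GAG -> pick first = GAA
residue 3: N codons sorted = AAC,AAU -> pick first = AAC
residue 4: N codons sorted = AAC,AAU -> pick first = AAC
residue 5: Y codons sorted = UAC,UAU -> pick first = UAC
residue 6: Q codons sorted = CAA,CAG -> pick first = CAA
residue 7: V codons sorted = GUA,GUC,GUG,GUU -> pick first = GUA
residue 8: N codons sorted = AAC,AAU -> pick first = AAC
terminator: stop codons sorted = UAA,UAG,UGA -> pick first = UAA

Answer: mRNA: AUGGAAAACAACUACCAAGUAAACUAA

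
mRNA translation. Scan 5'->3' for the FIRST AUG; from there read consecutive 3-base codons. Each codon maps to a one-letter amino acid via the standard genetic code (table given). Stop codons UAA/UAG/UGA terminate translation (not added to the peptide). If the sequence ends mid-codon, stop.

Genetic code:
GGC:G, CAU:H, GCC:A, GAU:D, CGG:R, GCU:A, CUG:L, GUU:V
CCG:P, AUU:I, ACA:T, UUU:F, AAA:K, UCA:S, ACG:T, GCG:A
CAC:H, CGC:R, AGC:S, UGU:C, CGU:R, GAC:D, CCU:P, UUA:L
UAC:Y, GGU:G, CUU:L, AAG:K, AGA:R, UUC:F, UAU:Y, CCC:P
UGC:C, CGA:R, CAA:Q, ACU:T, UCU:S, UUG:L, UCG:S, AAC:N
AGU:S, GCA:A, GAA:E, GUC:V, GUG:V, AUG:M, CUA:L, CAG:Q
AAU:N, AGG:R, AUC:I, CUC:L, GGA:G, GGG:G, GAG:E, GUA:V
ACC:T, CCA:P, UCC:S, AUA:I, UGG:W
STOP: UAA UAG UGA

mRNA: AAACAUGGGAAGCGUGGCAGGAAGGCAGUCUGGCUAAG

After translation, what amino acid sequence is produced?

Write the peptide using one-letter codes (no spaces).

start AUG at pos 4
pos 4: AUG -> M; peptide=M
pos 7: GGA -> G; peptide=MG
pos 10: AGC -> S; peptide=MGS
pos 13: GUG -> V; peptide=MGSV
pos 16: GCA -> A; peptide=MGSVA
pos 19: GGA -> G; peptide=MGSVAG
pos 22: AGG -> R; peptide=MGSVAGR
pos 25: CAG -> Q; peptide=MGSVAGRQ
pos 28: UCU -> S; peptide=MGSVAGRQS
pos 31: GGC -> G; peptide=MGSVAGRQSG
pos 34: UAA -> STOP

Answer: MGSVAGRQSG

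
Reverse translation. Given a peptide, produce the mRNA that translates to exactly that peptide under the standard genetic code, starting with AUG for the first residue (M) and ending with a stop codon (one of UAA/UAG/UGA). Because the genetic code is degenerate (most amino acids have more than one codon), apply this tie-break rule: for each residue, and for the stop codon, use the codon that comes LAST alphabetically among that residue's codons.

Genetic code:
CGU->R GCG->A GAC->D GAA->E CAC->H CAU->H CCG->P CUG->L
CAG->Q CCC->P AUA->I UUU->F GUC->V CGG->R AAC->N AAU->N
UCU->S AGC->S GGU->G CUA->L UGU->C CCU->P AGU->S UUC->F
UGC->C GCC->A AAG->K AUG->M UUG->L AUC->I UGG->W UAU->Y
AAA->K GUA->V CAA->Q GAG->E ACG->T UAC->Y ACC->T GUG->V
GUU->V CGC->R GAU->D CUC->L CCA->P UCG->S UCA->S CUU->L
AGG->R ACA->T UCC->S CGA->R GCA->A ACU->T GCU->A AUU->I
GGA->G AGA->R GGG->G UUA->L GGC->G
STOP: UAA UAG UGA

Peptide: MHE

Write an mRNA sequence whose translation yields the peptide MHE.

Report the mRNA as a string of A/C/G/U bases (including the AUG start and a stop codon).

Answer: mRNA: AUGCAUGAGUGA

Derivation:
residue 1: M -> AUG (start codon)
residue 2: H codons sorted = CAC,CAU -> pick last = CAU
residue 3: E codons sorted = GAA,GAG -> pick last = GAG
terminator: stop codons sorted = UAA,UAG,UGA -> pick last = UGA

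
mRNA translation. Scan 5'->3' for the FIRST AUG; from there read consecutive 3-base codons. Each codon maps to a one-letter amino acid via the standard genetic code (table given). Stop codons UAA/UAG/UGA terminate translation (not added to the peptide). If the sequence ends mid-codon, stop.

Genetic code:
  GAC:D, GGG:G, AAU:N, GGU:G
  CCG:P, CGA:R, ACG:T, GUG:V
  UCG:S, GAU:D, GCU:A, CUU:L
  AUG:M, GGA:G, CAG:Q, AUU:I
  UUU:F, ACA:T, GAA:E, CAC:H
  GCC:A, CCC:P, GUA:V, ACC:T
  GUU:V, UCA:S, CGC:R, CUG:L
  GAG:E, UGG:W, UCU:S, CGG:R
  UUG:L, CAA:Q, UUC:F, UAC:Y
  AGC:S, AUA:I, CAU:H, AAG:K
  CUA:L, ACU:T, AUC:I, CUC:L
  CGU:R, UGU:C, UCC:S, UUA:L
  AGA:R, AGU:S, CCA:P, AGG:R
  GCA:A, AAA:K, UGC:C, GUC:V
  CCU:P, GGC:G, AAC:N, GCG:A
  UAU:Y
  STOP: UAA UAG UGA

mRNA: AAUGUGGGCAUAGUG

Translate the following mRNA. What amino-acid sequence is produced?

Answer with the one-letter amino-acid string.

Answer: MWA

Derivation:
start AUG at pos 1
pos 1: AUG -> M; peptide=M
pos 4: UGG -> W; peptide=MW
pos 7: GCA -> A; peptide=MWA
pos 10: UAG -> STOP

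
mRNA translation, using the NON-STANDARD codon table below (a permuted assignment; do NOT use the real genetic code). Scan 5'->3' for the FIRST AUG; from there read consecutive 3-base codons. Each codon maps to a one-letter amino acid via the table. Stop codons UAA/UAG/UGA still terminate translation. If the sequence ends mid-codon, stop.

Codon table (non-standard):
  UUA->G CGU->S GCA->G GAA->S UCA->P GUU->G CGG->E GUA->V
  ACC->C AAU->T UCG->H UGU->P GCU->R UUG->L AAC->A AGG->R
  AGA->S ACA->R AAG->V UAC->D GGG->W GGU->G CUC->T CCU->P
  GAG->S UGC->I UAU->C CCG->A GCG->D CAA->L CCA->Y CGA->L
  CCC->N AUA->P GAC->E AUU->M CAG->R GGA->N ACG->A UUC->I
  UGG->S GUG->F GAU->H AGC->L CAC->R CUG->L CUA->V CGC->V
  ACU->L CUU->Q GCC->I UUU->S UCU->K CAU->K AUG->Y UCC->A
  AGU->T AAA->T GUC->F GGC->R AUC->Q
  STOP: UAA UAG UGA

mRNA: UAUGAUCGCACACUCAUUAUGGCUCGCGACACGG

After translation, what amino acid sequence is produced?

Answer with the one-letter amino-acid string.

start AUG at pos 1
pos 1: AUG -> Y; peptide=Y
pos 4: AUC -> Q; peptide=YQ
pos 7: GCA -> G; peptide=YQG
pos 10: CAC -> R; peptide=YQGR
pos 13: UCA -> P; peptide=YQGRP
pos 16: UUA -> G; peptide=YQGRPG
pos 19: UGG -> S; peptide=YQGRPGS
pos 22: CUC -> T; peptide=YQGRPGST
pos 25: GCG -> D; peptide=YQGRPGSTD
pos 28: ACA -> R; peptide=YQGRPGSTDR
pos 31: CGG -> E; peptide=YQGRPGSTDRE
pos 34: only 0 nt remain (<3), stop (end of mRNA)

Answer: YQGRPGSTDRE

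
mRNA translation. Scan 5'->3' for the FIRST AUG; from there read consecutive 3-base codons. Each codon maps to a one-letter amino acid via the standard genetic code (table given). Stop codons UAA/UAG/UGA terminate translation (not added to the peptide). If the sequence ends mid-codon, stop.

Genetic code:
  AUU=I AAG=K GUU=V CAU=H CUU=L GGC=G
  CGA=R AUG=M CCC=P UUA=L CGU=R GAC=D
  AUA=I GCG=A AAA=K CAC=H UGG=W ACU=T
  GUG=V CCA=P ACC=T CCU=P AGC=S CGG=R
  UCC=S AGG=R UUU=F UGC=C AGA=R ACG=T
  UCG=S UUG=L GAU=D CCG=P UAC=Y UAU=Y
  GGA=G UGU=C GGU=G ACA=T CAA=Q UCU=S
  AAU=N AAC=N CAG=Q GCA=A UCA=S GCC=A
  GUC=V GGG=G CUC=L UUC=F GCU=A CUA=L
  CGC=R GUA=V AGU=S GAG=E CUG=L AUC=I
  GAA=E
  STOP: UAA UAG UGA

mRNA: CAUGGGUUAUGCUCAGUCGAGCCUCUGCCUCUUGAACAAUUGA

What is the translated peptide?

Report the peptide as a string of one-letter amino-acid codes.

start AUG at pos 1
pos 1: AUG -> M; peptide=M
pos 4: GGU -> G; peptide=MG
pos 7: UAU -> Y; peptide=MGY
pos 10: GCU -> A; peptide=MGYA
pos 13: CAG -> Q; peptide=MGYAQ
pos 16: UCG -> S; peptide=MGYAQS
pos 19: AGC -> S; peptide=MGYAQSS
pos 22: CUC -> L; peptide=MGYAQSSL
pos 25: UGC -> C; peptide=MGYAQSSLC
pos 28: CUC -> L; peptide=MGYAQSSLCL
pos 31: UUG -> L; peptide=MGYAQSSLCLL
pos 34: AAC -> N; peptide=MGYAQSSLCLLN
pos 37: AAU -> N; peptide=MGYAQSSLCLLNN
pos 40: UGA -> STOP

Answer: MGYAQSSLCLLNN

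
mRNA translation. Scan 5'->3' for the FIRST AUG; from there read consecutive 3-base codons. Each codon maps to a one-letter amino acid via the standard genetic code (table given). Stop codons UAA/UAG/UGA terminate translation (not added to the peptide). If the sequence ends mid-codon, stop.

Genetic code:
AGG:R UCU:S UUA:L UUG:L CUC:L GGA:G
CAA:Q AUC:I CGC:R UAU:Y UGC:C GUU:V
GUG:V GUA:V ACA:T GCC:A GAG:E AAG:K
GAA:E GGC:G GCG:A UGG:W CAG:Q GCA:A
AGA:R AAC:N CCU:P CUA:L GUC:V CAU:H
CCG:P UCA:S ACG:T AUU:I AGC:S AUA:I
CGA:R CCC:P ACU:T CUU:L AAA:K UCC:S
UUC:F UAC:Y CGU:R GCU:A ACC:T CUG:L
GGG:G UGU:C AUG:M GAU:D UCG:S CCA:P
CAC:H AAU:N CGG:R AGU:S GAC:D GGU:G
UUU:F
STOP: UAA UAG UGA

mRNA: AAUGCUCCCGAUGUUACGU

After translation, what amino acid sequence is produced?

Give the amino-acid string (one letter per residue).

Answer: MLPMLR

Derivation:
start AUG at pos 1
pos 1: AUG -> M; peptide=M
pos 4: CUC -> L; peptide=ML
pos 7: CCG -> P; peptide=MLP
pos 10: AUG -> M; peptide=MLPM
pos 13: UUA -> L; peptide=MLPML
pos 16: CGU -> R; peptide=MLPMLR
pos 19: only 0 nt remain (<3), stop (end of mRNA)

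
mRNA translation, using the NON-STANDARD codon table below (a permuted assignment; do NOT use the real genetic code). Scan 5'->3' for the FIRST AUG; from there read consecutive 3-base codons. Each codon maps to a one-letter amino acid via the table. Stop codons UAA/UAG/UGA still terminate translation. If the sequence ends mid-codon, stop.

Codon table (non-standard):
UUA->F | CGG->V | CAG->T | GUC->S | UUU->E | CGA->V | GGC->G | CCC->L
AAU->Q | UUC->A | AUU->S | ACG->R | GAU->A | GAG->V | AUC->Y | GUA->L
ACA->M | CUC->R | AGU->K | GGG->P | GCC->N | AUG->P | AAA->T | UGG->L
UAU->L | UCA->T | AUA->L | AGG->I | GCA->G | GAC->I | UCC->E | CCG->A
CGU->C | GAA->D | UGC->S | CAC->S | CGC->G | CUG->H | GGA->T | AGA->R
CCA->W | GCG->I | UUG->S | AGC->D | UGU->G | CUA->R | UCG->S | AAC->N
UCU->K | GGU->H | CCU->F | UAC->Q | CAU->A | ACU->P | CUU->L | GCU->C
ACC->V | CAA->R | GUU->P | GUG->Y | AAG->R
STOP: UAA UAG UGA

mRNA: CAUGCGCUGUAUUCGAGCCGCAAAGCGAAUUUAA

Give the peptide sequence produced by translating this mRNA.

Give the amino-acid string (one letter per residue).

Answer: PGGSVNGRVS

Derivation:
start AUG at pos 1
pos 1: AUG -> P; peptide=P
pos 4: CGC -> G; peptide=PG
pos 7: UGU -> G; peptide=PGG
pos 10: AUU -> S; peptide=PGGS
pos 13: CGA -> V; peptide=PGGSV
pos 16: GCC -> N; peptide=PGGSVN
pos 19: GCA -> G; peptide=PGGSVNG
pos 22: AAG -> R; peptide=PGGSVNGR
pos 25: CGA -> V; peptide=PGGSVNGRV
pos 28: AUU -> S; peptide=PGGSVNGRVS
pos 31: UAA -> STOP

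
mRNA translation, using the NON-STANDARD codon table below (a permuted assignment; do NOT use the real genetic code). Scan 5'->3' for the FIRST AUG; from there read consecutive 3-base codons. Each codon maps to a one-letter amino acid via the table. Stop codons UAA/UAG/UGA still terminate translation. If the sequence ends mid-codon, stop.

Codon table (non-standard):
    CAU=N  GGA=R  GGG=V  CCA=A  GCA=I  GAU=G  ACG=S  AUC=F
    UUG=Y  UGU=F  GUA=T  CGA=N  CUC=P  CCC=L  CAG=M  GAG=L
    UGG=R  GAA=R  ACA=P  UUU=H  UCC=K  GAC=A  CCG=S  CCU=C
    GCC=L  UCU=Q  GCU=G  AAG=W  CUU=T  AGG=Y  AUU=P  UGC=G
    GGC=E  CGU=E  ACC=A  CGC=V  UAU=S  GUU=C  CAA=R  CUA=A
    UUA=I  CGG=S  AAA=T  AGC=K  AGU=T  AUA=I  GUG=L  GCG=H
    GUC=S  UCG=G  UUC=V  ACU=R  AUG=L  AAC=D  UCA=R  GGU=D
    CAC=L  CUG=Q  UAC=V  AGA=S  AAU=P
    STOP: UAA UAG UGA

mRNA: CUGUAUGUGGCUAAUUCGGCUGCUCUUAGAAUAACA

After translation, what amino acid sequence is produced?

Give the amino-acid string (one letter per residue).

start AUG at pos 4
pos 4: AUG -> L; peptide=L
pos 7: UGG -> R; peptide=LR
pos 10: CUA -> A; peptide=LRA
pos 13: AUU -> P; peptide=LRAP
pos 16: CGG -> S; peptide=LRAPS
pos 19: CUG -> Q; peptide=LRAPSQ
pos 22: CUC -> P; peptide=LRAPSQP
pos 25: UUA -> I; peptide=LRAPSQPI
pos 28: GAA -> R; peptide=LRAPSQPIR
pos 31: UAA -> STOP

Answer: LRAPSQPIR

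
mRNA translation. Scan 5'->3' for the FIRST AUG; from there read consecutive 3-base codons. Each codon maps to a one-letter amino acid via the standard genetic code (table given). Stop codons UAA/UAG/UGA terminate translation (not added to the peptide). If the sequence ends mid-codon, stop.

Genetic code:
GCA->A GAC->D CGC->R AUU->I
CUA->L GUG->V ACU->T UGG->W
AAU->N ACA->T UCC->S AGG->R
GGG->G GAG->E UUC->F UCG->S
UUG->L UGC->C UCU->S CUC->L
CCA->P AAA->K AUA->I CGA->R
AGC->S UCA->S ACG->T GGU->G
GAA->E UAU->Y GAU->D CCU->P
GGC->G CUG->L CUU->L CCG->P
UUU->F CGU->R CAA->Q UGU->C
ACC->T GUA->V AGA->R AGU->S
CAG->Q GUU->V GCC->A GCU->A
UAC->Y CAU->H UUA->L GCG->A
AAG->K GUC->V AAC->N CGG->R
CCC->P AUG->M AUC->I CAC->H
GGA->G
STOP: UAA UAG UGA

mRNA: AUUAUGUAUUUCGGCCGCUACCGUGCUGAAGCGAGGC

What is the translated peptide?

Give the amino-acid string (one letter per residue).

Answer: MYFGRYRAEAR

Derivation:
start AUG at pos 3
pos 3: AUG -> M; peptide=M
pos 6: UAU -> Y; peptide=MY
pos 9: UUC -> F; peptide=MYF
pos 12: GGC -> G; peptide=MYFG
pos 15: CGC -> R; peptide=MYFGR
pos 18: UAC -> Y; peptide=MYFGRY
pos 21: CGU -> R; peptide=MYFGRYR
pos 24: GCU -> A; peptide=MYFGRYRA
pos 27: GAA -> E; peptide=MYFGRYRAE
pos 30: GCG -> A; peptide=MYFGRYRAEA
pos 33: AGG -> R; peptide=MYFGRYRAEAR
pos 36: only 1 nt remain (<3), stop (end of mRNA)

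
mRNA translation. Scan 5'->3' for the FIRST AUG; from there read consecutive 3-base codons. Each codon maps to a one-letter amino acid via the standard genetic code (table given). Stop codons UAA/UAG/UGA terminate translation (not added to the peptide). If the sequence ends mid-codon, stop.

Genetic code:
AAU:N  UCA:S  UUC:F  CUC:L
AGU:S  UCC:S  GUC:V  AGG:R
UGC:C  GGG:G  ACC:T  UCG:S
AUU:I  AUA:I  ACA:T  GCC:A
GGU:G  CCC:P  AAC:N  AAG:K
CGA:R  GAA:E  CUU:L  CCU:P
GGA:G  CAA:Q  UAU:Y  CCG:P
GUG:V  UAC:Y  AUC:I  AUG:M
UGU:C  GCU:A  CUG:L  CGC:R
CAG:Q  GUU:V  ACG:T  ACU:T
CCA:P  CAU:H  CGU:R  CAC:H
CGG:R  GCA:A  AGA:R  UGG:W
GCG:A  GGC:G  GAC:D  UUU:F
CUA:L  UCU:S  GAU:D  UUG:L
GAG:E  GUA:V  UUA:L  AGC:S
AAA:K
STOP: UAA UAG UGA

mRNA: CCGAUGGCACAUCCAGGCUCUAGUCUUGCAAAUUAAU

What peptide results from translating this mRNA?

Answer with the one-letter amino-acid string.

Answer: MAHPGSSLAN

Derivation:
start AUG at pos 3
pos 3: AUG -> M; peptide=M
pos 6: GCA -> A; peptide=MA
pos 9: CAU -> H; peptide=MAH
pos 12: CCA -> P; peptide=MAHP
pos 15: GGC -> G; peptide=MAHPG
pos 18: UCU -> S; peptide=MAHPGS
pos 21: AGU -> S; peptide=MAHPGSS
pos 24: CUU -> L; peptide=MAHPGSSL
pos 27: GCA -> A; peptide=MAHPGSSLA
pos 30: AAU -> N; peptide=MAHPGSSLAN
pos 33: UAA -> STOP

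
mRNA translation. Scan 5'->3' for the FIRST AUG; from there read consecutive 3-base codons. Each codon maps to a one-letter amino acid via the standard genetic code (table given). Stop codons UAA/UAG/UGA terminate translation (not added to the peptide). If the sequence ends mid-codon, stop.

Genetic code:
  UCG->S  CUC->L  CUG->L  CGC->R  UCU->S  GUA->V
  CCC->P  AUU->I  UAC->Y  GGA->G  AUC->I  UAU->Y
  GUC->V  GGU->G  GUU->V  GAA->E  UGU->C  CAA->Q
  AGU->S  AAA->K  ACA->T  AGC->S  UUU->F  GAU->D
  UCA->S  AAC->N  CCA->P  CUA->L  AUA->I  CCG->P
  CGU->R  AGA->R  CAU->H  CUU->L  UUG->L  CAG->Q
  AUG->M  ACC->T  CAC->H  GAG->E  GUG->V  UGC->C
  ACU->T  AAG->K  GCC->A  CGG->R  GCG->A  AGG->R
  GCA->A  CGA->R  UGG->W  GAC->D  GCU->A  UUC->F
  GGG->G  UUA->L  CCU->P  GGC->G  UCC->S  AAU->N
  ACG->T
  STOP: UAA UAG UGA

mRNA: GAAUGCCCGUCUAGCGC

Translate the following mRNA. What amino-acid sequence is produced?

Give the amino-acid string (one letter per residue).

start AUG at pos 2
pos 2: AUG -> M; peptide=M
pos 5: CCC -> P; peptide=MP
pos 8: GUC -> V; peptide=MPV
pos 11: UAG -> STOP

Answer: MPV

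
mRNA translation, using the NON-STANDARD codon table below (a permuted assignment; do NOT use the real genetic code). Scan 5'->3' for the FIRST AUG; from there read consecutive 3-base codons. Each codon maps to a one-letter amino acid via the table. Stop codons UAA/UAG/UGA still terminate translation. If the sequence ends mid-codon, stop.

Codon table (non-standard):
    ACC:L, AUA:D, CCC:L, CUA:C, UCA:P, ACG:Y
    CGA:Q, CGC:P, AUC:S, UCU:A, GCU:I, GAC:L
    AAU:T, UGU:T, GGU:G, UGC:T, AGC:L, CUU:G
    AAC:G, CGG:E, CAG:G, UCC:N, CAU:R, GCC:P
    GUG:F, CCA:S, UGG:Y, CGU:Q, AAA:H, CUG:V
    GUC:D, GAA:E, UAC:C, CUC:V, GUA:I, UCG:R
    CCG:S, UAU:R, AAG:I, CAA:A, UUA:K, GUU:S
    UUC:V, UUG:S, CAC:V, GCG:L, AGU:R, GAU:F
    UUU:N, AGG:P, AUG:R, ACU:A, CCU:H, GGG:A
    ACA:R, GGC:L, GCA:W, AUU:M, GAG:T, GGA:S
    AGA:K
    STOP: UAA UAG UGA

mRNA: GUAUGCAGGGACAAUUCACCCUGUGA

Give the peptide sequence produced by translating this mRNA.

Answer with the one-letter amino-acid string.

start AUG at pos 2
pos 2: AUG -> R; peptide=R
pos 5: CAG -> G; peptide=RG
pos 8: GGA -> S; peptide=RGS
pos 11: CAA -> A; peptide=RGSA
pos 14: UUC -> V; peptide=RGSAV
pos 17: ACC -> L; peptide=RGSAVL
pos 20: CUG -> V; peptide=RGSAVLV
pos 23: UGA -> STOP

Answer: RGSAVLV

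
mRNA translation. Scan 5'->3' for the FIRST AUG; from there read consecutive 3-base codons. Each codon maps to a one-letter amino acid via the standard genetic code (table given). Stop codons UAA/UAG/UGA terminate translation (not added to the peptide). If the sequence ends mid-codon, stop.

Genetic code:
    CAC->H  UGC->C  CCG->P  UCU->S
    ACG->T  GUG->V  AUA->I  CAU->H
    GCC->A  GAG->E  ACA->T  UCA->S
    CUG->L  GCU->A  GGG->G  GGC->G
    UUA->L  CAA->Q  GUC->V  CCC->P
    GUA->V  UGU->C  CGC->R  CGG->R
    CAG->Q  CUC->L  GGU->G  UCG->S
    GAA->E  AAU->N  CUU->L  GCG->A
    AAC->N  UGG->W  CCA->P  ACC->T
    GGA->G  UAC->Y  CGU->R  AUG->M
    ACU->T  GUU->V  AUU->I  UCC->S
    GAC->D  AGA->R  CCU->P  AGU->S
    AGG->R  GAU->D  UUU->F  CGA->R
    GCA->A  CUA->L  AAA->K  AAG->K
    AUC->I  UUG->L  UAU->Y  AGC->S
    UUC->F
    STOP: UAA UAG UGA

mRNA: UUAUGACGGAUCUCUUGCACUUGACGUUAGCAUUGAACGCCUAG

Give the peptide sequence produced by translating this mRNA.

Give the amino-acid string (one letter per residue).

Answer: MTDLLHLTLALNA

Derivation:
start AUG at pos 2
pos 2: AUG -> M; peptide=M
pos 5: ACG -> T; peptide=MT
pos 8: GAU -> D; peptide=MTD
pos 11: CUC -> L; peptide=MTDL
pos 14: UUG -> L; peptide=MTDLL
pos 17: CAC -> H; peptide=MTDLLH
pos 20: UUG -> L; peptide=MTDLLHL
pos 23: ACG -> T; peptide=MTDLLHLT
pos 26: UUA -> L; peptide=MTDLLHLTL
pos 29: GCA -> A; peptide=MTDLLHLTLA
pos 32: UUG -> L; peptide=MTDLLHLTLAL
pos 35: AAC -> N; peptide=MTDLLHLTLALN
pos 38: GCC -> A; peptide=MTDLLHLTLALNA
pos 41: UAG -> STOP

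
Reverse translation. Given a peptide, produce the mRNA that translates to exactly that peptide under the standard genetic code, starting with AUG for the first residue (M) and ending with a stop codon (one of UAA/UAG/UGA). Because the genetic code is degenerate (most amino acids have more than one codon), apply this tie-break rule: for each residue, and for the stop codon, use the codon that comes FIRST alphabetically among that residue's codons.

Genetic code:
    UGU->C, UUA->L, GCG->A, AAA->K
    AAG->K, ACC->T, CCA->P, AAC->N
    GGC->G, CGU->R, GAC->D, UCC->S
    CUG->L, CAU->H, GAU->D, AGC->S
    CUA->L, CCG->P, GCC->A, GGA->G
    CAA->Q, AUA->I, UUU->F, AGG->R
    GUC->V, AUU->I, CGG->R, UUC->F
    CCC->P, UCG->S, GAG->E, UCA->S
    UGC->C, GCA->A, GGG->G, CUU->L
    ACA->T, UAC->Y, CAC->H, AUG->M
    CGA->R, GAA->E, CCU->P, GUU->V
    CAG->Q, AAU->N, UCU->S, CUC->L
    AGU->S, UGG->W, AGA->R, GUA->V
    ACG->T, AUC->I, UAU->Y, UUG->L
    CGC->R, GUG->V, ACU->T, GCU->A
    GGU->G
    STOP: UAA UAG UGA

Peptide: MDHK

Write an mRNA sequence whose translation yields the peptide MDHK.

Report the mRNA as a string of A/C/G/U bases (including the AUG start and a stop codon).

residue 1: M -> AUG (start codon)
residue 2: D codons sorted = GAC,GAU -> pick first = GAC
residue 3: H codons sorted = CAC,CAU -> pick first = CAC
residue 4: K codons sorted = AAA,AAG -> pick first = AAA
terminator: stop codons sorted = UAA,UAG,UGA -> pick first = UAA

Answer: mRNA: AUGGACCACAAAUAA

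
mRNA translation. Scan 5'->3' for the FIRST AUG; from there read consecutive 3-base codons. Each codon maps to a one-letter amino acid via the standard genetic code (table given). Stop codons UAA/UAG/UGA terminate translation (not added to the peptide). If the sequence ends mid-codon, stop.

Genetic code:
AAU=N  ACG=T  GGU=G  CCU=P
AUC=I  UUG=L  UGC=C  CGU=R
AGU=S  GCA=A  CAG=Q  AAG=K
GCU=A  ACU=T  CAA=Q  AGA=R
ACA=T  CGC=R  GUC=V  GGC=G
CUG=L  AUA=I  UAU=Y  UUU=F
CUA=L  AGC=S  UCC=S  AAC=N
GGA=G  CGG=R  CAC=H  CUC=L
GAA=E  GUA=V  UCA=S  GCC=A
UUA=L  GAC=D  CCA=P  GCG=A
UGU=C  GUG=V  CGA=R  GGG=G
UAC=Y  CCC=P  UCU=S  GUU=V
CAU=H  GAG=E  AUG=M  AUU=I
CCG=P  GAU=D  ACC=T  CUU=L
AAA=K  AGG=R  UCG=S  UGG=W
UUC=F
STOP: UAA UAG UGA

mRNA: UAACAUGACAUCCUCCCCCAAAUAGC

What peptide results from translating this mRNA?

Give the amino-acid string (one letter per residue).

start AUG at pos 4
pos 4: AUG -> M; peptide=M
pos 7: ACA -> T; peptide=MT
pos 10: UCC -> S; peptide=MTS
pos 13: UCC -> S; peptide=MTSS
pos 16: CCC -> P; peptide=MTSSP
pos 19: AAA -> K; peptide=MTSSPK
pos 22: UAG -> STOP

Answer: MTSSPK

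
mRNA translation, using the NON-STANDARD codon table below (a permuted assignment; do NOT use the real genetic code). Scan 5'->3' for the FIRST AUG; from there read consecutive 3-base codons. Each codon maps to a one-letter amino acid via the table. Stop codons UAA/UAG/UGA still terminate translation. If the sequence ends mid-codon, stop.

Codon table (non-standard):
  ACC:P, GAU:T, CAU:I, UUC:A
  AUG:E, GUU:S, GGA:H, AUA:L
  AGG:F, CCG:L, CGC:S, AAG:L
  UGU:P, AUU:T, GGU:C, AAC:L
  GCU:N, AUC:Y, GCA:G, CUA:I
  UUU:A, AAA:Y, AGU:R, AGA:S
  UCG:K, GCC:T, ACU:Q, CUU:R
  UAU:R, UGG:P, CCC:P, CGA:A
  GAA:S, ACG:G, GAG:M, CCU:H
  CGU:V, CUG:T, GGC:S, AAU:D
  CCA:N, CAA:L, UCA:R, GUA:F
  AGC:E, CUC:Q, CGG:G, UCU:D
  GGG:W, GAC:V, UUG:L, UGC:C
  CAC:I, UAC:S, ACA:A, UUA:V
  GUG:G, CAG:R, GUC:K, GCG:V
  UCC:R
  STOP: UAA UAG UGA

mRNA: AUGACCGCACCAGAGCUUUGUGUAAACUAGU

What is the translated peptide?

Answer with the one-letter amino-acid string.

Answer: EPGNMRPFL

Derivation:
start AUG at pos 0
pos 0: AUG -> E; peptide=E
pos 3: ACC -> P; peptide=EP
pos 6: GCA -> G; peptide=EPG
pos 9: CCA -> N; peptide=EPGN
pos 12: GAG -> M; peptide=EPGNM
pos 15: CUU -> R; peptide=EPGNMR
pos 18: UGU -> P; peptide=EPGNMRP
pos 21: GUA -> F; peptide=EPGNMRPF
pos 24: AAC -> L; peptide=EPGNMRPFL
pos 27: UAG -> STOP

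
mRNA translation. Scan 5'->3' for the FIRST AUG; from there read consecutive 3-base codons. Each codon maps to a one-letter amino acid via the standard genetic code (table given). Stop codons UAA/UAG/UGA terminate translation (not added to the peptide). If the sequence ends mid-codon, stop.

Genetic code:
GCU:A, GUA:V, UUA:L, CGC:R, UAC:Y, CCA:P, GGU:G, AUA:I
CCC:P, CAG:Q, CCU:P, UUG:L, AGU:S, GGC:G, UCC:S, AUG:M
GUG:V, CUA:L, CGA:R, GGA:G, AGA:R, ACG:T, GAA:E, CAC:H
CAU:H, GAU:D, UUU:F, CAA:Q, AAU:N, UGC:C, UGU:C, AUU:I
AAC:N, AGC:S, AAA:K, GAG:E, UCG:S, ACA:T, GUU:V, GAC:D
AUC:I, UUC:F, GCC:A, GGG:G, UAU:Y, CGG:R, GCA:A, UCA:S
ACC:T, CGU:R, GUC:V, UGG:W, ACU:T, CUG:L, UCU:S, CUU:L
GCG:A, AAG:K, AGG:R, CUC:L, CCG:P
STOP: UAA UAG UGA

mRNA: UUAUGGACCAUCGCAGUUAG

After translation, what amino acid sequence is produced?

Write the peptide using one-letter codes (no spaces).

start AUG at pos 2
pos 2: AUG -> M; peptide=M
pos 5: GAC -> D; peptide=MD
pos 8: CAU -> H; peptide=MDH
pos 11: CGC -> R; peptide=MDHR
pos 14: AGU -> S; peptide=MDHRS
pos 17: UAG -> STOP

Answer: MDHRS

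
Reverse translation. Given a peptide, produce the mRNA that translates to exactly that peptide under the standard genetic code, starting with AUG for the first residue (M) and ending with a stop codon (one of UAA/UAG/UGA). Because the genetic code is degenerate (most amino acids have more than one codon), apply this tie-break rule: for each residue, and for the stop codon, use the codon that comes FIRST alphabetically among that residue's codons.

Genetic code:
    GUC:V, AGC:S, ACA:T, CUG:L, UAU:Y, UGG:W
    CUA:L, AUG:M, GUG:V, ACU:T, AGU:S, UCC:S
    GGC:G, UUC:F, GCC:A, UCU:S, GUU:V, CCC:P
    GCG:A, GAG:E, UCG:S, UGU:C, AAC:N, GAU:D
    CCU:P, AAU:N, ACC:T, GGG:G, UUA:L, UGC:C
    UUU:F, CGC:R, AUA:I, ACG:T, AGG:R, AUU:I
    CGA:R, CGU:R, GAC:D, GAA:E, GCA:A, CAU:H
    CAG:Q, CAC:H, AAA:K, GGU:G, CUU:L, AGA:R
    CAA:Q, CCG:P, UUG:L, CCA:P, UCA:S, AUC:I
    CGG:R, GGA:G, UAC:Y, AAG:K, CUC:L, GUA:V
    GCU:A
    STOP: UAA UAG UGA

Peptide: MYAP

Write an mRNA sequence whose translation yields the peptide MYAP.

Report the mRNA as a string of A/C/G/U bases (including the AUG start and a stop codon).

Answer: mRNA: AUGUACGCACCAUAA

Derivation:
residue 1: M -> AUG (start codon)
residue 2: Y codons sorted = UAC,UAU -> pick first = UAC
residue 3: A codons sorted = GCA,GCC,GCG,GCU -> pick first = GCA
residue 4: P codons sorted = CCA,CCC,CCG,CCU -> pick first = CCA
terminator: stop codons sorted = UAA,UAG,UGA -> pick first = UAA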